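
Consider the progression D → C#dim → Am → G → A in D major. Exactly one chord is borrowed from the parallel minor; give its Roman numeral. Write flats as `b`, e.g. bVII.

In D major the diatonic chords are D, Em, F#m, G, A, Bm, C#dim. D, C#dim, G and A are all diatonic. Am (A–C–E) doesn't fit — on degree 5 D major would have A (V). Am is the degree-5 chord of D minor, so it is the borrowed v.

v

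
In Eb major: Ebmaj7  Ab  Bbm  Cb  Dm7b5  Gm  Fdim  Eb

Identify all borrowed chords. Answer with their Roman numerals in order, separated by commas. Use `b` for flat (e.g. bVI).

In Eb major the diatonic chords are Eb, Fm, Gm, Ab, Bb, Cm, Ddim. Ebmaj7, Ab, Dm7b5, Gm and Eb are all diatonic. But Bbm (Bb–Db–F) is foreign: the diatonic V on degree 5 is Bb, whereas Bbm comes from Eb minor. It is labeled v. But Cb (Cb–Eb–Gb) is foreign: the diatonic vi on degree 6 is Cm, whereas Cb comes from Eb minor. It is labeled bVI. But Fdim (F–Ab–Cb) is foreign: the diatonic ii on degree 2 is Fm, whereas Fdim comes from Eb minor. It is labeled ii°.

v, bVI, ii°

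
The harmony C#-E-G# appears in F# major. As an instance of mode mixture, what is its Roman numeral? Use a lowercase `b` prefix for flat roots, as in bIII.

v

C# is scale degree 5 in F# major. The diatonic chord on degree 5 would be C# (V), but C#–E–G# is the minor chord from F# minor. As a borrowed chord it is labeled v.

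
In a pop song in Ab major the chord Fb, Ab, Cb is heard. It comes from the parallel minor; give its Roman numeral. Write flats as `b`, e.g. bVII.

In Ab major scale degree 6 is F; Fb is its lowered form, from Ab minor. Diatonically Ab major has Fm (vi) on that degree; Fb–Ab–Cb is instead the major chord native to Ab minor, so it takes the label bVI.

bVI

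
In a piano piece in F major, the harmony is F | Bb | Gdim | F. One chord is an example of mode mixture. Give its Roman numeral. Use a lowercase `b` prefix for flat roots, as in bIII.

The diatonic triads in F major are F, Gm, Am, Bb, C, Dm, Edim. F and Bb are both diatonic. Gdim (G–Bb–Db) is not: scale degree 2 in F major carries Gm (ii). In F minor the chord on that degree is Gdim, so here it functions as ii°, borrowed from the parallel minor.

ii°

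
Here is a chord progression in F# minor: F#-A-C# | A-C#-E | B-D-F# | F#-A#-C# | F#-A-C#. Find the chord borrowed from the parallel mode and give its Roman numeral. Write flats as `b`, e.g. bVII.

I

F# minor has the diatonic set F#m, G#dim, A, Bm, C#, D, E (with V from harmonic minor). Of the given chords, F#–A–C# = F#m, A–C#–E = A and B–D–F# = Bm are diatonic. F#–A#–C# doesn't fit — on degree 1 F# minor would have F#m (i). F# is the degree-1 chord of F# major, so it is the borrowed I.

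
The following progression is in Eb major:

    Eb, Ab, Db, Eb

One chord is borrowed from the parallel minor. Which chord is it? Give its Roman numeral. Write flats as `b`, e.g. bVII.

In Eb major the diatonic chords are Eb, Fm, Gm, Ab, Bb, Cm, Ddim. Eb and Ab both belong to that set. Db (Db–F–Ab) is not: scale degree 7 in Eb major carries Ddim (vii°). In Eb minor the chord on that degree is Db, so here it functions as bVII, borrowed from the parallel minor.

bVII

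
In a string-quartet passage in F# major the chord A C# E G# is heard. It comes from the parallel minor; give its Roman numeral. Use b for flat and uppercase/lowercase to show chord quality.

bIIImaj7

A is the lowered form of scale degree 3 in F# major (the diatonic degree 3 is A#). The diatonic chord on degree 3 would be A#m (iii), but A–C#–E–G# is the major-seventh chord from F# minor. As a borrowed chord it is labeled bIIImaj7.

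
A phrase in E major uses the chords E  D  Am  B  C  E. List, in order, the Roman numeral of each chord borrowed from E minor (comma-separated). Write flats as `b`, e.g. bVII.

bVII, iv, bVI

In E major the diatonic chords are E, F#m, G#m, A, B, C#m, D#dim. Of the given chords, E and B are diatonic. D (D–F#–A) doesn't fit — on degree 7 E major would have D#dim (vii°). D is the degree-7 chord of E minor, so it is the borrowed bVII. Am (A–C–E) doesn't fit — on degree 4 E major would have A (IV). Am is the degree-4 chord of E minor, so it is the borrowed iv. C (C–E–G) doesn't fit — on degree 6 E major would have C#m (vi). C is the degree-6 chord of E minor, so it is the borrowed bVI.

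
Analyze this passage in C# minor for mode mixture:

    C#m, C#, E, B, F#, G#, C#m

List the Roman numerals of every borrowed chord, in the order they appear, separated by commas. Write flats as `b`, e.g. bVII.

In C# minor (with V from harmonic minor) the diatonic chords are C#m, D#dim, E, F#m, G#, A, B. C#m, E, B and G# all belong to that set. C# (C#–E#–G#) doesn't fit — on degree 1 C# minor would have C#m (i). C# is the degree-1 chord of C# major, so it is the borrowed I. But F# (F#–A#–C#) is foreign: the diatonic iv on degree 4 is F#m, whereas F# comes from C# major. It is labeled IV.

I, IV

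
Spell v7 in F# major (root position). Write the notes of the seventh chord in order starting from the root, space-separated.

v7 is built on scale degree 5, which is C# in both F# major and its parallel. Stacking thirds in F# minor on C# gives C#–E–G#–B.

C# E G# B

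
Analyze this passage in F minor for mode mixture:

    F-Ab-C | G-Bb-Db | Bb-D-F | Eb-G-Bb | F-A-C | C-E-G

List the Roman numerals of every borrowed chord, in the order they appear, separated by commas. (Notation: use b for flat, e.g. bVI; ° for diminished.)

The diatonic triads in F minor (with V from harmonic minor) are Fm, Gdim, Ab, Bbm, C, Db, Eb. F–Ab–C = Fm, G–Bb–Db = Gdim, Eb–G–Bb = Eb and C–E–G = C are all diatonic. Bb–D–F is not: scale degree 4 in F minor carries Bbm (iv). In F major the chord on that degree is Bb, so here it functions as IV, borrowed from the parallel major. F–A–C doesn't fit — on degree 1 F minor would have Fm (i). F is the degree-1 chord of F major, so it is the borrowed I.

IV, I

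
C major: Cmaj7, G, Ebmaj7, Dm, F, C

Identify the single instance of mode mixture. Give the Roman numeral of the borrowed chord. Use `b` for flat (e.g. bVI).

C major has the diatonic set C, Dm, Em, F, G, Am, Bdim. Cmaj7, G, Dm, F and C all belong to that set. But Ebmaj7 (Eb–G–Bb–D) is foreign: the diatonic iii on degree 3 is Em, whereas Ebmaj7 comes from C minor. It is labeled bIIImaj7.

bIIImaj7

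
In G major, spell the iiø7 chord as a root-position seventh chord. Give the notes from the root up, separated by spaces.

A C Eb G

The root, A, is scale degree 2 — the same note in G major and G minor; only the chord quality changes. Building the half-diminished-seventh chord from the parallel minor on A: A–C–Eb–G.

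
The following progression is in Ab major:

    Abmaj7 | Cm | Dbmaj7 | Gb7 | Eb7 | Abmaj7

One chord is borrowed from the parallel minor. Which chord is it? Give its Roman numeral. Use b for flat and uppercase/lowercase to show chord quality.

Ab major has the diatonic set Ab, Bbm, Cm, Db, Eb, Fm, Gdim. Abmaj7, Cm, Dbmaj7 and Eb7 all belong to that set. But Gb7 (Gb–Bb–Db–Fb) is foreign: the diatonic vii° on degree 7 is Gdim, whereas Gb7 comes from Ab minor. It is labeled bVII7.

bVII7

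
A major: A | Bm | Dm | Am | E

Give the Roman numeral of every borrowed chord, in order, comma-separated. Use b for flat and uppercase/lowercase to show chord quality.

iv, i

A major has the diatonic set A, Bm, C#m, D, E, F#m, G#dim. Of the given chords, A, Bm and E are diatonic. Dm (D–F–A) doesn't fit — on degree 4 A major would have D (IV). Dm is the degree-4 chord of A minor, so it is the borrowed iv. Am (A–C–E) doesn't fit — on degree 1 A major would have A (I). Am is the degree-1 chord of A minor, so it is the borrowed i.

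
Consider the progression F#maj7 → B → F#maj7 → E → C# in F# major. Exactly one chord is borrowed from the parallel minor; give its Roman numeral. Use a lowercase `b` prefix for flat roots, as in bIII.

In F# major the diatonic chords are F#, G#m, A#m, B, C#, D#m, E#dim. F#maj7, B and C# are all diatonic. E (E–G#–B) doesn't fit — on degree 7 F# major would have E#dim (vii°). E is the degree-7 chord of F# minor, so it is the borrowed bVII.

bVII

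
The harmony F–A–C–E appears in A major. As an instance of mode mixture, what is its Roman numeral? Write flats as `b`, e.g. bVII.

In A major scale degree 6 is F#; F is its lowered form, from A minor. The diatonic chord on degree 6 would be F#m (vi), but F–A–C–E is the major-seventh chord from A minor. As a borrowed chord it is labeled bVImaj7.

bVImaj7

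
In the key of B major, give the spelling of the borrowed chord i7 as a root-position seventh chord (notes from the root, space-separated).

B D F# A

i7 is built on scale degree 1, which is B in both B major and its parallel. Stacking thirds in B minor on B gives B–D–F#–A.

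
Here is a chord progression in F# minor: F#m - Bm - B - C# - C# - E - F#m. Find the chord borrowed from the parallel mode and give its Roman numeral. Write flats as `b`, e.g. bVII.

The diatonic triads in F# minor (with V from harmonic minor) are F#m, G#dim, A, Bm, C#, D, E. Of the given chords, F#m, Bm, C# and E are diatonic. But B (B–D#–F#) is foreign: the diatonic iv on degree 4 is Bm, whereas B comes from F# major. It is labeled IV.

IV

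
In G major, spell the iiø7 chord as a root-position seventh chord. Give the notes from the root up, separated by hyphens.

A-C-Eb-G

The root, A, is scale degree 2 — the same note in G major and G minor; only the chord quality changes. In G minor the chord on A is A–C–Eb–G.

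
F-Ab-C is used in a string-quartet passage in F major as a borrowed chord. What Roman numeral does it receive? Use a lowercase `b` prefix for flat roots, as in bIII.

F is scale degree 1 in F major. F–Ab–C is a minor chord — the form found in F minor, not the diatonic I (F). Borrowed into F major it is written i.

i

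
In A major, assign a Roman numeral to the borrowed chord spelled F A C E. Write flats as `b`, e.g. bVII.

F is the lowered form of scale degree 6 in A major (the diatonic degree 6 is F#). F–A–C–E is a major-seventh chord — the form found in A minor, not the diatonic vi (F#m). Borrowed into A major it is written bVImaj7.

bVImaj7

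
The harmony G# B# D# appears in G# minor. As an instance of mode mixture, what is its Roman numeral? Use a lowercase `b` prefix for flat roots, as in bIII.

The root G# is the diatonic 1st degree of G# minor; the borrowing shows in the chord quality. Diatonically G# minor has G#m (i) on that degree; G#–B#–D# is instead the major chord native to G# major, so it takes the label I.

I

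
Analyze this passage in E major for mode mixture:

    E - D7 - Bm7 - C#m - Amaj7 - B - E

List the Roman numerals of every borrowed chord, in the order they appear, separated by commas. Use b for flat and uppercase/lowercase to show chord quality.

E major has the diatonic set E, F#m, G#m, A, B, C#m, D#dim. E, C#m, Amaj7 and B all belong to that set. D7 (D–F#–A–C) doesn't fit — on degree 7 E major would have D#dim (vii°). D7 is the degree-7 chord of E minor, so it is the borrowed bVII7. But Bm7 (B–D–F#–A) is foreign: the diatonic V on degree 5 is B, whereas Bm7 comes from E minor. It is labeled v7.

bVII7, v7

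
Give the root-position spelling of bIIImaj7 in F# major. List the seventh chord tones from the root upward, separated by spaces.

A C# E G#

Scale degree 3 in F# major is A#. bIIImaj7 uses the lowered form, A, taken from F# minor. Stacking thirds in F# minor on A gives A–C#–E–G#.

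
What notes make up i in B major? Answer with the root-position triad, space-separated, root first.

B D F#

i is built on scale degree 1, which is B in both B major and its parallel. Building the minor chord from the parallel minor on B: B–D–F#.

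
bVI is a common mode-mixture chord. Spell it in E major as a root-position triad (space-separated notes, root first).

C E G

Scale degree 6 in E major is C#. bVI uses the lowered form, C, taken from E minor. Stacking thirds in E minor on C gives C–E–G.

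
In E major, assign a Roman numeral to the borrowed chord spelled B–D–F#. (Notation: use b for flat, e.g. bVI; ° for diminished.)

The root B is the diatonic 5th degree of E major; the borrowing shows in the chord quality. The diatonic chord on degree 5 would be B (V), but B–D–F# is the minor chord from E minor. As a borrowed chord it is labeled v.

v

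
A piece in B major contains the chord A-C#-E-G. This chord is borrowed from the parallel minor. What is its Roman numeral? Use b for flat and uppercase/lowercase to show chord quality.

In B major scale degree 7 is A#; A is its lowered form, from B minor. Diatonically B major has A#dim (vii°) on that degree; A–C#–E–G is instead the dominant-seventh chord native to B minor, so it takes the label bVII7.

bVII7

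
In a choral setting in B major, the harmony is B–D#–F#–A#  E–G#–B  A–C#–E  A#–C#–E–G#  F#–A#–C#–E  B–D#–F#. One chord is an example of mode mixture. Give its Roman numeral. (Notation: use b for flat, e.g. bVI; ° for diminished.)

bVII

In B major the diatonic chords are B, C#m, D#m, E, F#, G#m, A#dim. Of the given chords, B–D#–F#–A# = Bmaj7, E–G#–B = E, A#–C#–E–G# = A#m7b5, F#–A#–C#–E = F#7 and B–D#–F# = B are diatonic. A–C#–E doesn't fit — on degree 7 B major would have A#dim (vii°). A is the degree-7 chord of B minor, so it is the borrowed bVII.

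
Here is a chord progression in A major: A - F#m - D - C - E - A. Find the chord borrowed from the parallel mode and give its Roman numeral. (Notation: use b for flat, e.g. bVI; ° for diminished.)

A major has the diatonic set A, Bm, C#m, D, E, F#m, G#dim. Of the given chords, A, F#m, D and E are diatonic. C (C–E–G) doesn't fit — on degree 3 A major would have C#m (iii). C is the degree-3 chord of A minor, so it is the borrowed bIII.

bIII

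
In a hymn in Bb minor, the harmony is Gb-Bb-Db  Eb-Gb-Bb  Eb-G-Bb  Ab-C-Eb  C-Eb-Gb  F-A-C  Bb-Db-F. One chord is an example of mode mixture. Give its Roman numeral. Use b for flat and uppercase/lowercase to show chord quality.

Bb minor has the diatonic set Bbm, Cdim, Db, Ebm, F, Gb, Ab (with V from harmonic minor). Gb–Bb–Db = Gb, Eb–Gb–Bb = Ebm, Ab–C–Eb = Ab, C–Eb–Gb = Cdim, F–A–C = F and Bb–Db–F = Bbm all belong to that set. Eb–G–Bb is not: scale degree 4 in Bb minor carries Ebm (iv). In Bb major the chord on that degree is Eb, so here it functions as IV, borrowed from the parallel major.

IV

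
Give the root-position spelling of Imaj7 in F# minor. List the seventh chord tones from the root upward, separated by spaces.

F# A# C# E#

The root, F#, is scale degree 1 — the same note in F# minor and F# major; only the chord quality changes. In F# major the chord on F# is F#–A#–C#–E#.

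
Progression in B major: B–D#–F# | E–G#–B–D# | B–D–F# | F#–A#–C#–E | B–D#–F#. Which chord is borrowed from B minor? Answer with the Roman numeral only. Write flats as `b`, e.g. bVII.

i

In B major the diatonic chords are B, C#m, D#m, E, F#, G#m, A#dim. Of the given chords, B–D#–F# = B, E–G#–B–D# = Emaj7 and F#–A#–C#–E = F#7 are diatonic. B–D–F# doesn't fit — on degree 1 B major would have B (I). Bm is the degree-1 chord of B minor, so it is the borrowed i.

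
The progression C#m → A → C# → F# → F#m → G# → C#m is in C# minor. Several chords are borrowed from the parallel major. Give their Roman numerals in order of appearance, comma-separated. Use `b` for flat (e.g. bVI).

I, IV

The diatonic triads in C# minor (with V from harmonic minor) are C#m, D#dim, E, F#m, G#, A, B. C#m, A, F#m and G# all belong to that set. C# (C#–E#–G#) is not: scale degree 1 in C# minor carries C#m (i). In C# major the chord on that degree is C#, so here it functions as I, borrowed from the parallel major. F# (F#–A#–C#) doesn't fit — on degree 4 C# minor would have F#m (iv). F# is the degree-4 chord of C# major, so it is the borrowed IV.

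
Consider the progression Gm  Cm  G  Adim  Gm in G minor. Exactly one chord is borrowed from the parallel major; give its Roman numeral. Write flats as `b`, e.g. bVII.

I

G minor has the diatonic set Gm, Adim, Bb, Cm, D, Eb, F (with V from harmonic minor). Gm, Cm and Adim are all diatonic. G (G–B–D) is not: scale degree 1 in G minor carries Gm (i). In G major the chord on that degree is G, so here it functions as I, borrowed from the parallel major.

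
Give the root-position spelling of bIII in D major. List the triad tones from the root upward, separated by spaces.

bIII is built on the lowered scale degree 3. In D major degree 3 is F#; lowered it becomes F. In D minor the chord on F is F–A–C.

F A C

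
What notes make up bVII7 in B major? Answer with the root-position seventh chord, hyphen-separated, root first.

A-C#-E-G

Scale degree 7 in B major is A#. bVII7 uses the lowered form, A, taken from B minor. In B minor the chord on A is A–C#–E–G.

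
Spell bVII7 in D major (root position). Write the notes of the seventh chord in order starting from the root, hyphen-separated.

Scale degree 7 in D major is C#. bVII7 uses the lowered form, C, taken from D minor. Stacking thirds in D minor on C gives C–E–G–Bb.

C-E-G-Bb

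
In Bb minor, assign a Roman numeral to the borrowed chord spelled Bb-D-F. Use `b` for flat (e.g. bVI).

The root Bb is the diatonic 1st degree of Bb minor; the borrowing shows in the chord quality. The diatonic chord on degree 1 would be Bbm (i), but Bb–D–F is the major chord from Bb major. As a borrowed chord it is labeled I.

I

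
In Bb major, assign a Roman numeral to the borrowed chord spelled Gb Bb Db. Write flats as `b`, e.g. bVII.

In Bb major scale degree 6 is G; Gb is its lowered form, from Bb minor. The diatonic chord on degree 6 would be Gm (vi), but Gb–Bb–Db is the major chord from Bb minor. As a borrowed chord it is labeled bVI.

bVI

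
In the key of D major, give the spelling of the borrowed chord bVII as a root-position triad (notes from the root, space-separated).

C E G

bVII is built on the lowered scale degree 7. In D major degree 7 is C#; lowered it becomes C. Stacking thirds in D minor on C gives C–E–G.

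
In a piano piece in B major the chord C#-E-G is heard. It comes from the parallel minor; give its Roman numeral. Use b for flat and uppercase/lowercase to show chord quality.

C# is scale degree 2 in B major. The diatonic chord on degree 2 would be C#m (ii), but C#–E–G is the diminished chord from B minor. As a borrowed chord it is labeled ii°.

ii°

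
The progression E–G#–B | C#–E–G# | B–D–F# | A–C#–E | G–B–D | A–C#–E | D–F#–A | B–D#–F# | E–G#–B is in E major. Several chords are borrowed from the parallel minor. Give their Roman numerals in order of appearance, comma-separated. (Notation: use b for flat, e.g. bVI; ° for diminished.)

v, bIII, bVII

E major has the diatonic set E, F#m, G#m, A, B, C#m, D#dim. Of the given chords, E–G#–B = E, C#–E–G# = C#m, A–C#–E = A and B–D#–F# = B are diatonic. B–D–F# is not: scale degree 5 in E major carries B (V). In E minor the chord on that degree is Bm, so here it functions as v, borrowed from the parallel minor. G–B–D is not: scale degree 3 in E major carries G#m (iii). In E minor the chord on that degree is G, so here it functions as bIII, borrowed from the parallel minor. D–F#–A is not: scale degree 7 in E major carries D#dim (vii°). In E minor the chord on that degree is D, so here it functions as bVII, borrowed from the parallel minor.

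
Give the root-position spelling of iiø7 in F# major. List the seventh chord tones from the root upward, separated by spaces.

G# B D F#

iiø7 is built on scale degree 2, which is G# in both F# major and its parallel. Stacking thirds in F# minor on G# gives G#–B–D–F#.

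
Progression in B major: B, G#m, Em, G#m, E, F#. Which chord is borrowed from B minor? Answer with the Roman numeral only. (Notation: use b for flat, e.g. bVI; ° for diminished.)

iv

The diatonic triads in B major are B, C#m, D#m, E, F#, G#m, A#dim. B, G#m, E and F# are all diatonic. Em (E–G–B) doesn't fit — on degree 4 B major would have E (IV). Em is the degree-4 chord of B minor, so it is the borrowed iv.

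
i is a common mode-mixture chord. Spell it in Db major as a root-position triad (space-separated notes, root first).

Db Fb Ab

The root, Db, is scale degree 1 — the same note in Db major and Db minor; only the chord quality changes. Stacking thirds in Db minor on Db gives Db–Fb–Ab.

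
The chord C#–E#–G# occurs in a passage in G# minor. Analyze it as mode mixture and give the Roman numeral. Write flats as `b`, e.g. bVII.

The root C# is the diatonic 4th degree of G# minor; the borrowing shows in the chord quality. The diatonic chord on degree 4 would be C#m (iv), but C#–E#–G# is the major chord from G# major. As a borrowed chord it is labeled IV.

IV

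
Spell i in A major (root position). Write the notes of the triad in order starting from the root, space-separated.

A C E

i is built on scale degree 1, which is A in both A major and its parallel. In A minor the chord on A is A–C–E.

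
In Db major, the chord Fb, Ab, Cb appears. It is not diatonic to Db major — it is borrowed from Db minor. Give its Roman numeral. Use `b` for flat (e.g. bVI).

The root Fb is the lowered 3rd scale degree — diatonically Db major has F there. Fb–Ab–Cb is a major chord — the form found in Db minor, not the diatonic iii (Fm). Borrowed into Db major it is written bIII.

bIII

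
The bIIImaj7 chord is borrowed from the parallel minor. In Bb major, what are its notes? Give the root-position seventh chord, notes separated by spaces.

bIIImaj7 is built on the lowered scale degree 3. In Bb major degree 3 is D; lowered it becomes Db. Stacking thirds in Bb minor on Db gives Db–F–Ab–C.

Db F Ab C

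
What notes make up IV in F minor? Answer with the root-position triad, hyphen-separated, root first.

The root, Bb, is scale degree 4 — the same note in F minor and F major; only the chord quality changes. Building the major chord from the parallel major on Bb: Bb–D–F.

Bb-D-F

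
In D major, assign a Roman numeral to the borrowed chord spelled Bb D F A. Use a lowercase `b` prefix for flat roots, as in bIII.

Bb is the lowered form of scale degree 6 in D major (the diatonic degree 6 is B). Bb–D–F–A is a major-seventh chord — the form found in D minor, not the diatonic vi (Bm). Borrowed into D major it is written bVImaj7.

bVImaj7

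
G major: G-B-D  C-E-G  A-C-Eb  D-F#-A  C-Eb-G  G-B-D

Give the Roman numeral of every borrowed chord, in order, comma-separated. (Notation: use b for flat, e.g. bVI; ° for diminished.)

ii°, iv

The diatonic triads in G major are G, Am, Bm, C, D, Em, F#dim. G–B–D = G, C–E–G = C and D–F#–A = D all belong to that set. But A–C–Eb is foreign: the diatonic ii on degree 2 is Am, whereas Adim comes from G minor. It is labeled ii°. But C–Eb–G is foreign: the diatonic IV on degree 4 is C, whereas Cm comes from G minor. It is labeled iv.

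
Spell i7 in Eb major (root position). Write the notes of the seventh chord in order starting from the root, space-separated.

Eb Gb Bb Db

i7 is built on scale degree 1, which is Eb in both Eb major and its parallel. Stacking thirds in Eb minor on Eb gives Eb–Gb–Bb–Db.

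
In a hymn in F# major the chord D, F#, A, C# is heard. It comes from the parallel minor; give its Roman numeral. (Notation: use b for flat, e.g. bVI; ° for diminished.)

D is the lowered form of scale degree 6 in F# major (the diatonic degree 6 is D#). Diatonically F# major has D#m (vi) on that degree; D–F#–A–C# is instead the major-seventh chord native to F# minor, so it takes the label bVImaj7.

bVImaj7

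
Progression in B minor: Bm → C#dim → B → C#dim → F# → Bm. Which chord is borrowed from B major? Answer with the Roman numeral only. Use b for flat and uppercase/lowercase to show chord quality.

The diatonic triads in B minor (with V from harmonic minor) are Bm, C#dim, D, Em, F#, G, A. Bm, C#dim and F# all belong to that set. B (B–D#–F#) doesn't fit — on degree 1 B minor would have Bm (i). B is the degree-1 chord of B major, so it is the borrowed I.

I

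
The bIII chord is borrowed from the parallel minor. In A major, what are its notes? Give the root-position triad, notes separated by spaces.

bIII is built on the lowered scale degree 3. In A major degree 3 is C#; lowered it becomes C. Building the major chord from the parallel minor on C: C–E–G.

C E G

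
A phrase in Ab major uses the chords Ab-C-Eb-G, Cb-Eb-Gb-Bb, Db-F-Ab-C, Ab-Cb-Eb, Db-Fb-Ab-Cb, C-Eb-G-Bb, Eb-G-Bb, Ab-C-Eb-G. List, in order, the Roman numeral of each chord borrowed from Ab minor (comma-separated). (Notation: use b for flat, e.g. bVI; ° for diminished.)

The diatonic triads in Ab major are Ab, Bbm, Cm, Db, Eb, Fm, Gdim. Ab–C–Eb–G = Abmaj7, Db–F–Ab–C = Dbmaj7, C–Eb–G–Bb = Cm7 and Eb–G–Bb = Eb all belong to that set. But Cb–Eb–Gb–Bb is foreign: the diatonic iii on degree 3 is Cm, whereas Cbmaj7 comes from Ab minor. It is labeled bIIImaj7. But Ab–Cb–Eb is foreign: the diatonic I on degree 1 is Ab, whereas Abm comes from Ab minor. It is labeled i. Db–Fb–Ab–Cb is not: scale degree 4 in Ab major carries Db (IV). In Ab minor the chord on that degree is Dbm7, so here it functions as iv7, borrowed from the parallel minor.

bIIImaj7, i, iv7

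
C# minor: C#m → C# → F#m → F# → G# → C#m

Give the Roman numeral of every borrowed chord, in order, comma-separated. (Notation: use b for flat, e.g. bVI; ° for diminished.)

I, IV

C# minor has the diatonic set C#m, D#dim, E, F#m, G#, A, B (with V from harmonic minor). C#m, F#m and G# are all diatonic. But C# (C#–E#–G#) is foreign: the diatonic i on degree 1 is C#m, whereas C# comes from C# major. It is labeled I. F# (F#–A#–C#) doesn't fit — on degree 4 C# minor would have F#m (iv). F# is the degree-4 chord of C# major, so it is the borrowed IV.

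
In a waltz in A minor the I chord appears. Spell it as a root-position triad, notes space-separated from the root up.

The root, A, is scale degree 1 — the same note in A minor and A major; only the chord quality changes. In A major the chord on A is A–C#–E.

A C# E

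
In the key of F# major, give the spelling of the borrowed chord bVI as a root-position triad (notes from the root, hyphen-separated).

D-F#-A

bVI is built on the lowered scale degree 6. In F# major degree 6 is D#; lowered it becomes D. Stacking thirds in F# minor on D gives D–F#–A.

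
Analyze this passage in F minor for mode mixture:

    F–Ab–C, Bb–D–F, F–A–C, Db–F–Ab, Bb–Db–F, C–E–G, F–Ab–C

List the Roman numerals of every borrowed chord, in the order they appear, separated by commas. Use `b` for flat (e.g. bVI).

IV, I

In F minor (with V from harmonic minor) the diatonic chords are Fm, Gdim, Ab, Bbm, C, Db, Eb. Of the given chords, F–Ab–C = Fm, Db–F–Ab = Db, Bb–Db–F = Bbm and C–E–G = C are diatonic. Bb–D–F is not: scale degree 4 in F minor carries Bbm (iv). In F major the chord on that degree is Bb, so here it functions as IV, borrowed from the parallel major. F–A–C is not: scale degree 1 in F minor carries Fm (i). In F major the chord on that degree is F, so here it functions as I, borrowed from the parallel major.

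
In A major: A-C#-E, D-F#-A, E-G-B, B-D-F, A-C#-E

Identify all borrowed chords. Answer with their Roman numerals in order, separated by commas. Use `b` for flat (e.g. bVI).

In A major the diatonic chords are A, Bm, C#m, D, E, F#m, G#dim. A–C#–E = A and D–F#–A = D are both diatonic. But E–G–B is foreign: the diatonic V on degree 5 is E, whereas Em comes from A minor. It is labeled v. B–D–F is not: scale degree 2 in A major carries Bm (ii). In A minor the chord on that degree is Bdim, so here it functions as ii°, borrowed from the parallel minor.

v, ii°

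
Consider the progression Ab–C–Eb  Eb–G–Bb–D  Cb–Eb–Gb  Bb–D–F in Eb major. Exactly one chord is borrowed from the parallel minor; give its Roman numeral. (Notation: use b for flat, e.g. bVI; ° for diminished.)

bVI

In Eb major the diatonic chords are Eb, Fm, Gm, Ab, Bb, Cm, Ddim. Ab–C–Eb = Ab, Eb–G–Bb–D = Ebmaj7 and Bb–D–F = Bb are all diatonic. Cb–Eb–Gb is not: scale degree 6 in Eb major carries Cm (vi). In Eb minor the chord on that degree is Cb, so here it functions as bVI, borrowed from the parallel minor.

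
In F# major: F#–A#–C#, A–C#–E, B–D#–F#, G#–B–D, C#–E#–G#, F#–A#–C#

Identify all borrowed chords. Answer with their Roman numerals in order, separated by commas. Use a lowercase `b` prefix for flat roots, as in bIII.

F# major has the diatonic set F#, G#m, A#m, B, C#, D#m, E#dim. F#–A#–C# = F#, B–D#–F# = B and C#–E#–G# = C# are all diatonic. A–C#–E is not: scale degree 3 in F# major carries A#m (iii). In F# minor the chord on that degree is A, so here it functions as bIII, borrowed from the parallel minor. G#–B–D doesn't fit — on degree 2 F# major would have G#m (ii). G#dim is the degree-2 chord of F# minor, so it is the borrowed ii°.

bIII, ii°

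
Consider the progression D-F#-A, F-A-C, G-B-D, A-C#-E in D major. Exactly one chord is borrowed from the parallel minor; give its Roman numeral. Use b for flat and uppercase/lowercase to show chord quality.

bIII

D major has the diatonic set D, Em, F#m, G, A, Bm, C#dim. D–F#–A = D, G–B–D = G and A–C#–E = A all belong to that set. F–A–C doesn't fit — on degree 3 D major would have F#m (iii). F is the degree-3 chord of D minor, so it is the borrowed bIII.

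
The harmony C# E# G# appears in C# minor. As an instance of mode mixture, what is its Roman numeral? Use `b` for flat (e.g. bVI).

The root C# is the diatonic 1st degree of C# minor; the borrowing shows in the chord quality. The diatonic chord on degree 1 would be C#m (i), but C#–E#–G# is the major chord from C# major. As a borrowed chord it is labeled I.

I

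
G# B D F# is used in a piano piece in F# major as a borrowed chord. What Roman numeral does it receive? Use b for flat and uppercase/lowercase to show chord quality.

iiø7

The root G# is the diatonic 2nd degree of F# major; the borrowing shows in the chord quality. Diatonically F# major has G#m (ii) on that degree; G#–B–D–F# is instead the half-diminished-seventh chord native to F# minor, so it takes the label iiø7.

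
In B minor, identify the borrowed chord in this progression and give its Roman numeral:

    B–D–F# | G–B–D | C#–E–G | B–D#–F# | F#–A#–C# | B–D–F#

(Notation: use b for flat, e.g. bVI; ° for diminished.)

The diatonic triads in B minor (with V from harmonic minor) are Bm, C#dim, D, Em, F#, G, A. Of the given chords, B–D–F# = Bm, G–B–D = G, C#–E–G = C#dim and F#–A#–C# = F# are diatonic. B–D#–F# doesn't fit — on degree 1 B minor would have Bm (i). B is the degree-1 chord of B major, so it is the borrowed I.

I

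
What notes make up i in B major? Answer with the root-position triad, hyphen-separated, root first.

i is built on scale degree 1, which is B in both B major and its parallel. Stacking thirds in B minor on B gives B–D–F#.

B-D-F#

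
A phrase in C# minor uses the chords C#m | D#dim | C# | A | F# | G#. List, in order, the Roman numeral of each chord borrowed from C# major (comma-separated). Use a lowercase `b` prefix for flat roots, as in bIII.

C# minor has the diatonic set C#m, D#dim, E, F#m, G#, A, B (with V from harmonic minor). Of the given chords, C#m, D#dim, A and G# are diatonic. C# (C#–E#–G#) doesn't fit — on degree 1 C# minor would have C#m (i). C# is the degree-1 chord of C# major, so it is the borrowed I. F# (F#–A#–C#) doesn't fit — on degree 4 C# minor would have F#m (iv). F# is the degree-4 chord of C# major, so it is the borrowed IV.

I, IV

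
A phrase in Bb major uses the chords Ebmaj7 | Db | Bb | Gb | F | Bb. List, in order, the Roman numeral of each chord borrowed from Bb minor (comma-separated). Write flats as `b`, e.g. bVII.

The diatonic triads in Bb major are Bb, Cm, Dm, Eb, F, Gm, Adim. Ebmaj7, Bb and F are all diatonic. Db (Db–F–Ab) is not: scale degree 3 in Bb major carries Dm (iii). In Bb minor the chord on that degree is Db, so here it functions as bIII, borrowed from the parallel minor. Gb (Gb–Bb–Db) doesn't fit — on degree 6 Bb major would have Gm (vi). Gb is the degree-6 chord of Bb minor, so it is the borrowed bVI.

bIII, bVI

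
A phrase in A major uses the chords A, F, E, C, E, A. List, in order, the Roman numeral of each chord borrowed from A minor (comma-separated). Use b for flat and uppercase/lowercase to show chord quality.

bVI, bIII

In A major the diatonic chords are A, Bm, C#m, D, E, F#m, G#dim. Of the given chords, A and E are diatonic. F (F–A–C) is not: scale degree 6 in A major carries F#m (vi). In A minor the chord on that degree is F, so here it functions as bVI, borrowed from the parallel minor. But C (C–E–G) is foreign: the diatonic iii on degree 3 is C#m, whereas C comes from A minor. It is labeled bIII.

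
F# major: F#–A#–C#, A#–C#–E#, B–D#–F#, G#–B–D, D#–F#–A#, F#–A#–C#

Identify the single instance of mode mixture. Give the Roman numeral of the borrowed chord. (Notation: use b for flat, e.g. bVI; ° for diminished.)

The diatonic triads in F# major are F#, G#m, A#m, B, C#, D#m, E#dim. Of the given chords, F#–A#–C# = F#, A#–C#–E# = A#m, B–D#–F# = B and D#–F#–A# = D#m are diatonic. G#–B–D is not: scale degree 2 in F# major carries G#m (ii). In F# minor the chord on that degree is G#dim, so here it functions as ii°, borrowed from the parallel minor.

ii°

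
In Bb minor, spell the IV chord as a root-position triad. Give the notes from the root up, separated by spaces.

Eb G Bb

The root, Eb, is scale degree 4 — the same note in Bb minor and Bb major; only the chord quality changes. In Bb major the chord on Eb is Eb–G–Bb.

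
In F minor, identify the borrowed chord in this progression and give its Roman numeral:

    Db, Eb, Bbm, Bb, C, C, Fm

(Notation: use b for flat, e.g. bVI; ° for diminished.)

F minor has the diatonic set Fm, Gdim, Ab, Bbm, C, Db, Eb (with V from harmonic minor). Db, Eb, Bbm, C and Fm all belong to that set. Bb (Bb–D–F) is not: scale degree 4 in F minor carries Bbm (iv). In F major the chord on that degree is Bb, so here it functions as IV, borrowed from the parallel major.

IV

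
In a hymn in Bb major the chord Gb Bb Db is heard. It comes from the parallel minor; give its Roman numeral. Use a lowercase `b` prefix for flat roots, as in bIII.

bVI

The root Gb is the lowered 6th scale degree — diatonically Bb major has G there. The diatonic chord on degree 6 would be Gm (vi), but Gb–Bb–Db is the major chord from Bb minor. As a borrowed chord it is labeled bVI.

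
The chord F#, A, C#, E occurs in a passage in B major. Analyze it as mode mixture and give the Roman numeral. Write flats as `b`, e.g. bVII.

v7

The root F# is the diatonic 5th degree of B major; the borrowing shows in the chord quality. The diatonic chord on degree 5 would be F# (V), but F#–A–C#–E is the minor-seventh chord from B minor. As a borrowed chord it is labeled v7.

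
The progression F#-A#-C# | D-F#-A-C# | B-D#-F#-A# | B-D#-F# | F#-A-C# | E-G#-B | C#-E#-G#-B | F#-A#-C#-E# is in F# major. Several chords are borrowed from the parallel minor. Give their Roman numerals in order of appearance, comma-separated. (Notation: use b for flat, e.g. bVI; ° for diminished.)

bVImaj7, i, bVII

F# major has the diatonic set F#, G#m, A#m, B, C#, D#m, E#dim. F#–A#–C# = F#, B–D#–F#–A# = Bmaj7, B–D#–F# = B, C#–E#–G#–B = C#7 and F#–A#–C#–E# = F#maj7 are all diatonic. D–F#–A–C# is not: scale degree 6 in F# major carries D#m (vi). In F# minor the chord on that degree is Dmaj7, so here it functions as bVImaj7, borrowed from the parallel minor. F#–A–C# is not: scale degree 1 in F# major carries F# (I). In F# minor the chord on that degree is F#m, so here it functions as i, borrowed from the parallel minor. E–G#–B is not: scale degree 7 in F# major carries E#dim (vii°). In F# minor the chord on that degree is E, so here it functions as bVII, borrowed from the parallel minor.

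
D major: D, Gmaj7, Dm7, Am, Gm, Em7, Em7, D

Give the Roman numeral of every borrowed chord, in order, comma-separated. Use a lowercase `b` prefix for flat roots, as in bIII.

i7, v, iv

The diatonic triads in D major are D, Em, F#m, G, A, Bm, C#dim. D, Gmaj7 and Em7 are all diatonic. Dm7 (D–F–A–C) doesn't fit — on degree 1 D major would have D (I). Dm7 is the degree-1 chord of D minor, so it is the borrowed i7. But Am (A–C–E) is foreign: the diatonic V on degree 5 is A, whereas Am comes from D minor. It is labeled v. Gm (G–Bb–D) is not: scale degree 4 in D major carries G (IV). In D minor the chord on that degree is Gm, so here it functions as iv, borrowed from the parallel minor.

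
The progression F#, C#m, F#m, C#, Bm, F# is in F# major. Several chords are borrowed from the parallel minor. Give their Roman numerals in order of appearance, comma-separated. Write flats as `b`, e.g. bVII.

In F# major the diatonic chords are F#, G#m, A#m, B, C#, D#m, E#dim. F# and C# both belong to that set. C#m (C#–E–G#) is not: scale degree 5 in F# major carries C# (V). In F# minor the chord on that degree is C#m, so here it functions as v, borrowed from the parallel minor. F#m (F#–A–C#) doesn't fit — on degree 1 F# major would have F# (I). F#m is the degree-1 chord of F# minor, so it is the borrowed i. But Bm (B–D–F#) is foreign: the diatonic IV on degree 4 is B, whereas Bm comes from F# minor. It is labeled iv.

v, i, iv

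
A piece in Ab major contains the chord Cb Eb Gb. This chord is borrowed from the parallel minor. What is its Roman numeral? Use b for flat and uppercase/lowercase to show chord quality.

bIII

The root Cb is the lowered 3rd scale degree — diatonically Ab major has C there. Diatonically Ab major has Cm (iii) on that degree; Cb–Eb–Gb is instead the major chord native to Ab minor, so it takes the label bIII.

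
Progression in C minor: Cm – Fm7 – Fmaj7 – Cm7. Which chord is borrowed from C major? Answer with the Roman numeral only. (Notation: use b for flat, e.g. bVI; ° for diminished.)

IVmaj7

In C minor (with V from harmonic minor) the diatonic chords are Cm, Ddim, Eb, Fm, G, Ab, Bb. Cm, Fm7 and Cm7 all belong to that set. But Fmaj7 (F–A–C–E) is foreign: the diatonic iv on degree 4 is Fm, whereas Fmaj7 comes from C major. It is labeled IVmaj7.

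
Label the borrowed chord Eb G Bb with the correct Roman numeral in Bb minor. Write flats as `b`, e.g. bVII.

IV

Eb is scale degree 4 in Bb minor. Diatonically Bb minor has Ebm (iv) on that degree; Eb–G–Bb is instead the major chord native to Bb major, so it takes the label IV.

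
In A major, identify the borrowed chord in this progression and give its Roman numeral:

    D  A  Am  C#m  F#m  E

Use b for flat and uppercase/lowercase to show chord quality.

A major has the diatonic set A, Bm, C#m, D, E, F#m, G#dim. D, A, C#m, F#m and E are all diatonic. But Am (A–C–E) is foreign: the diatonic I on degree 1 is A, whereas Am comes from A minor. It is labeled i.

i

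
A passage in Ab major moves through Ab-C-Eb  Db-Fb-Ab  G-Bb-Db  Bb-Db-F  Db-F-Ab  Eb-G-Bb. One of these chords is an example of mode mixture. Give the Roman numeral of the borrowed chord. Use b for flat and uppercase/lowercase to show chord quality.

iv

The diatonic triads in Ab major are Ab, Bbm, Cm, Db, Eb, Fm, Gdim. Of the given chords, Ab–C–Eb = Ab, G–Bb–Db = Gdim, Bb–Db–F = Bbm, Db–F–Ab = Db and Eb–G–Bb = Eb are diatonic. Db–Fb–Ab is not: scale degree 4 in Ab major carries Db (IV). In Ab minor the chord on that degree is Dbm, so here it functions as iv, borrowed from the parallel minor.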